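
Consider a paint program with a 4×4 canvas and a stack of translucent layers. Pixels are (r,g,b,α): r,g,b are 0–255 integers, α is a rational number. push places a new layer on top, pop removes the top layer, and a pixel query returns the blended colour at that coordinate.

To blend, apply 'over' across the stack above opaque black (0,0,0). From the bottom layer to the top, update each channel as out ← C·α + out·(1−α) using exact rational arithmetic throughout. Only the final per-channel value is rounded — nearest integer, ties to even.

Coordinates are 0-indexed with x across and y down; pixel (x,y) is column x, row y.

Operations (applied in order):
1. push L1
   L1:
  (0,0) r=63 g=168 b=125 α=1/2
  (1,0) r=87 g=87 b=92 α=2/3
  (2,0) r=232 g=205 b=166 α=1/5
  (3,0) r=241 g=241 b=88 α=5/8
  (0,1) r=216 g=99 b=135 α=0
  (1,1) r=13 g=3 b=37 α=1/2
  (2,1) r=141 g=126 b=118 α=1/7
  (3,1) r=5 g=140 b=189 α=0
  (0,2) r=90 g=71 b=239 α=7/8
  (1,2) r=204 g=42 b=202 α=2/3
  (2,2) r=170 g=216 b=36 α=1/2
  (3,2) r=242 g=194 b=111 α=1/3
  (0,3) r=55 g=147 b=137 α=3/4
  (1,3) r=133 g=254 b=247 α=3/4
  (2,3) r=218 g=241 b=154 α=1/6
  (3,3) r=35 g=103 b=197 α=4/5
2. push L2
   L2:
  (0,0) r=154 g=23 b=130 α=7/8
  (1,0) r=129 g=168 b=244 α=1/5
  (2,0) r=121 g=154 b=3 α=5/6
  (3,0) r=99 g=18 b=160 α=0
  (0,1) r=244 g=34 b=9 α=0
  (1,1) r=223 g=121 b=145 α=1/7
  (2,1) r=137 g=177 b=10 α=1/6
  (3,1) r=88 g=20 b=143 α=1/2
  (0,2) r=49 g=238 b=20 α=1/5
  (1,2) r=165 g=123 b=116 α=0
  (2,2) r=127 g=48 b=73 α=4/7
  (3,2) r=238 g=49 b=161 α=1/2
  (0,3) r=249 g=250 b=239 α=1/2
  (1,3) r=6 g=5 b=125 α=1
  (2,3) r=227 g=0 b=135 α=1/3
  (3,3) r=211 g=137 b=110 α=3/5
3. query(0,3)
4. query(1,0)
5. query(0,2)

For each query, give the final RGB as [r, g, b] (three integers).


(0,3) stack=L1,L2; from [0,0,0]:
+L1 (α=3/4) → [165/4, 441/4, 411/4]
+L2 (α=1/2) → [1161/8, 1441/8, 1367/8]
→ [145, 180, 171]

query (1,0) [L1,L2] — begin 0,0,0
after L1 α=2/3: [58, 58, 184/3]
after L2 α=1/5: [361/5, 80, 1468/15]
→ [72, 80, 98]

at x=0,y=2 over L1,L2:
L1 α=7/8: [315/4, 497/8, 1673/8]
L2 α=1/5: [364/5, 973/10, 1713/10]
rounded: [73, 97, 171]


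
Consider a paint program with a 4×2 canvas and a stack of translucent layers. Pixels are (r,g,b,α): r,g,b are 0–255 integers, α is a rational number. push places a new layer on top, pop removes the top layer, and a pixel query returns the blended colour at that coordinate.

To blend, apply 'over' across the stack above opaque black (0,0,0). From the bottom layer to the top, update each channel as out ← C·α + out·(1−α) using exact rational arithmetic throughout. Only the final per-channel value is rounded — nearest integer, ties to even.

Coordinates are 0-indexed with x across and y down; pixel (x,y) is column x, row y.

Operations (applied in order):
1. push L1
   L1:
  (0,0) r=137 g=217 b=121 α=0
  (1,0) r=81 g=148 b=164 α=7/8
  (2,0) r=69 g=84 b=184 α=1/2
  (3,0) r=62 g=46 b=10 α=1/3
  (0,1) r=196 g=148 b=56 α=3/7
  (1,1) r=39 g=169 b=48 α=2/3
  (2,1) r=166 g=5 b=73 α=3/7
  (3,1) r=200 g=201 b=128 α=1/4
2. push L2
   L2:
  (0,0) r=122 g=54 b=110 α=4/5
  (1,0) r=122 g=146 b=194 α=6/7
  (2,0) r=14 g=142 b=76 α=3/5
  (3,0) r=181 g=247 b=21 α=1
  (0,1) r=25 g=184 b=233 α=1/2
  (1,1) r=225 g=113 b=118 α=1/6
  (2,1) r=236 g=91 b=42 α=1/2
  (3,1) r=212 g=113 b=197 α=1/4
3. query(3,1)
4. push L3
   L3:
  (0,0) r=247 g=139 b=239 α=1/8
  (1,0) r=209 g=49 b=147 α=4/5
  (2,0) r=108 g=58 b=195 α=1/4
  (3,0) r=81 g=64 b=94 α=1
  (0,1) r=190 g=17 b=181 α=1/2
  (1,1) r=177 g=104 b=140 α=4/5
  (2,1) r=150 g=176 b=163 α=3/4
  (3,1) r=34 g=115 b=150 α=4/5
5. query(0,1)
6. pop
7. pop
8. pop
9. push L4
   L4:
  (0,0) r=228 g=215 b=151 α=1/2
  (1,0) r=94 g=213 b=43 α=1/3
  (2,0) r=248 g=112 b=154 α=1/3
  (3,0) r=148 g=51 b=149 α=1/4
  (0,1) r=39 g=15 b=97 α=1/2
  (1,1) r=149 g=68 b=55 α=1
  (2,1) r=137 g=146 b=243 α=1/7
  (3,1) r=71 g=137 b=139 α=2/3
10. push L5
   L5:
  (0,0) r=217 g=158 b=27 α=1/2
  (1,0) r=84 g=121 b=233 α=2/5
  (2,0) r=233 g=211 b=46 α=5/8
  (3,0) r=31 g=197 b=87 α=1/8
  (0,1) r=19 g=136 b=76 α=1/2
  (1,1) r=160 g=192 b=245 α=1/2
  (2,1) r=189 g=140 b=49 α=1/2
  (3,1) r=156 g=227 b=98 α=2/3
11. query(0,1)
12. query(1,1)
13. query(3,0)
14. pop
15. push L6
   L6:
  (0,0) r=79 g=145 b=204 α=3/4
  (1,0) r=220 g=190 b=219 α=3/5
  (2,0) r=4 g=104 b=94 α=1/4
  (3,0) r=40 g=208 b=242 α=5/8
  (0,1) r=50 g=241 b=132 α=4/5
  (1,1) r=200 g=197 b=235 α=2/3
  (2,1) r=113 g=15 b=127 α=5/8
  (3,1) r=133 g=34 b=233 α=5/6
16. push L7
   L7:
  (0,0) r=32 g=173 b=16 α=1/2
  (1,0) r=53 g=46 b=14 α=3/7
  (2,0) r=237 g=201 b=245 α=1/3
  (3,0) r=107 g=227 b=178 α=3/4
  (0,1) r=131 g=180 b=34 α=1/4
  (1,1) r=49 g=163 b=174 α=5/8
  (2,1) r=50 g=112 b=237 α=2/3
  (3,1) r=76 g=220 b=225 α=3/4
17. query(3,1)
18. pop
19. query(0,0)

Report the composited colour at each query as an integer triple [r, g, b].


(3,1) stack=L1,L2; from [0,0,0]:
L1 α=1/4: [50, 201/4, 32]
L2 α=1/4: [181/2, 1055/16, 293/4]
rounded: [90, 66, 73]

at x=0,y=1 over L1,L2,L3:
+L1 (α=3/7) → [84, 444/7, 24]
+L2 (α=1/2) → [109/2, 866/7, 257/2]
+L3 (α=1/2) → [489/4, 985/14, 619/4]
→ [122, 70, 155]

(0,1) stack=L4,L5; from [0,0,0]:
L4 α=1/2: [39/2, 15/2, 97/2]
L5 α=1/2: [77/4, 287/4, 249/4]
rounded: [19, 72, 62]

(1,1) stack=L4,L5; from [0,0,0]:
after L4 α=1: [149, 68, 55]
after L5 α=1/2: [309/2, 130, 150]
rounded: [154, 130, 150]

at x=3,y=0 over L4,L5:
L4 α=1/4: [37, 51/4, 149/4]
L5 α=1/8: [145/4, 1145/32, 1391/32]
rounded: [36, 36, 43]

query (3,1) [L4,L6,L7] — begin 0,0,0
L4 α=2/3: [142/3, 274/3, 278/3]
L6 α=5/6: [2137/18, 392/9, 3773/18]
L7 α=3/4: [6241/72, 1583/9, 15923/72]
= [87, 176, 221]

query (0,0) [L4,L6] — begin 0,0,0
+L4 (α=1/2) → [114, 215/2, 151/2]
+L6 (α=3/4) → [351/4, 1085/8, 1375/8]
rounded: [88, 136, 172]


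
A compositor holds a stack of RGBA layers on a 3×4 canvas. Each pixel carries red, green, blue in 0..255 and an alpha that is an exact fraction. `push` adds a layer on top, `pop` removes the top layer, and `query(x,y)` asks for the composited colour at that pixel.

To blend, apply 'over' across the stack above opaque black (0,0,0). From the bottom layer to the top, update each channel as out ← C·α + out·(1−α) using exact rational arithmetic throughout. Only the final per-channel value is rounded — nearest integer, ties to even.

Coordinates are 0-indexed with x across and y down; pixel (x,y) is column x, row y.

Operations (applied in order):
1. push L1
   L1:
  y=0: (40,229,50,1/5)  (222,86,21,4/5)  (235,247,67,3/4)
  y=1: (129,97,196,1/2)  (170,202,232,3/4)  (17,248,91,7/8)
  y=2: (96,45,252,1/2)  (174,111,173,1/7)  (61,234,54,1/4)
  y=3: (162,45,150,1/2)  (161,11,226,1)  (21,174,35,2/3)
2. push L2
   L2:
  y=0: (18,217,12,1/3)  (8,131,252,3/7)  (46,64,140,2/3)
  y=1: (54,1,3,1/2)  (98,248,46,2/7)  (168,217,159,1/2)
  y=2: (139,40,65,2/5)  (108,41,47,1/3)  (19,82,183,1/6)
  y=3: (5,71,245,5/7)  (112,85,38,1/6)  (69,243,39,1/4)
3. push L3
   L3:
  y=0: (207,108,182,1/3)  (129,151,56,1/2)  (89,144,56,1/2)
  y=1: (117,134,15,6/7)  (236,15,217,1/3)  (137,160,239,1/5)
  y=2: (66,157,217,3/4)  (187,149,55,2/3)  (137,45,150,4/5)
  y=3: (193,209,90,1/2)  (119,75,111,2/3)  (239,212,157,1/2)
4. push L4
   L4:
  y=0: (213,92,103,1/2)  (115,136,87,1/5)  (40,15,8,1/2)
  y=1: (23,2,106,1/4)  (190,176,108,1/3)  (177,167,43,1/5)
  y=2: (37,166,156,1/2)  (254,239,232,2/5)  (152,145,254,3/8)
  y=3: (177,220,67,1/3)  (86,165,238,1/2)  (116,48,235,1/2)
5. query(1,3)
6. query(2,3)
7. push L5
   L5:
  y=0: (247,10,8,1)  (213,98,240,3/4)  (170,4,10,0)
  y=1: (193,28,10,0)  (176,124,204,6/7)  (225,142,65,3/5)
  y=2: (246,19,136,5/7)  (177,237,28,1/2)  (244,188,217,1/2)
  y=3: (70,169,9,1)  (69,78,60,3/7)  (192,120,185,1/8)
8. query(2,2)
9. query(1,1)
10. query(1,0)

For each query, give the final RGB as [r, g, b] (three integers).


at x=1,y=3 over L1,L2,L3,L4:
L1 α=1: [161, 11, 226]
L2 α=1/6: [917/6, 70/3, 584/3]
L3 α=2/3: [2345/18, 520/9, 1250/9]
L4 α=1/2: [3893/36, 2005/18, 1696/9]
rounded: [108, 111, 188]

query (2,3) [L1,L2,L3,L4] — begin 0,0,0
after L1 α=2/3: [14, 116, 70/3]
after L2 α=1/4: [111/4, 591/4, 109/4]
after L3 α=1/2: [1067/8, 1439/8, 737/8]
after L4 α=1/2: [1995/16, 1823/16, 2617/16]
rounded: [125, 114, 164]

query (2,2) [L1,L2,L3,L4,L5] — begin 0,0,0
after L1 α=1/4: [61/4, 117/2, 27/2]
after L2 α=1/6: [127/8, 749/12, 167/4]
after L3 α=4/5: [4511/40, 2909/60, 2567/20]
after L4 α=3/8: [8159/64, 8129/96, 5615/32]
after L5 α=1/2: [23775/128, 26177/192, 12559/64]
→ [186, 136, 196]

(1,1) stack=L1,L2,L3,L4,L5; from [0,0,0]:
L1 α=3/4: [255/2, 303/2, 174]
L2 α=2/7: [1667/14, 2507/14, 962/7]
L3 α=1/3: [3319/21, 2612/21, 3443/21]
L4 α=1/3: [10628/63, 8920/63, 9154/63]
L5 α=6/7: [77156/441, 55792/441, 86266/441]
= [175, 127, 196]

at x=1,y=0 over L1,L2,L3,L4,L5:
L1 α=4/5: [888/5, 344/5, 84/5]
L2 α=3/7: [3672/35, 3341/35, 588/5]
L3 α=1/2: [8187/70, 4313/35, 434/5]
L4 α=1/5: [20399/175, 22012/175, 2171/25]
L5 α=3/4: [33056/175, 36731/350, 20171/100]
→ [189, 105, 202]


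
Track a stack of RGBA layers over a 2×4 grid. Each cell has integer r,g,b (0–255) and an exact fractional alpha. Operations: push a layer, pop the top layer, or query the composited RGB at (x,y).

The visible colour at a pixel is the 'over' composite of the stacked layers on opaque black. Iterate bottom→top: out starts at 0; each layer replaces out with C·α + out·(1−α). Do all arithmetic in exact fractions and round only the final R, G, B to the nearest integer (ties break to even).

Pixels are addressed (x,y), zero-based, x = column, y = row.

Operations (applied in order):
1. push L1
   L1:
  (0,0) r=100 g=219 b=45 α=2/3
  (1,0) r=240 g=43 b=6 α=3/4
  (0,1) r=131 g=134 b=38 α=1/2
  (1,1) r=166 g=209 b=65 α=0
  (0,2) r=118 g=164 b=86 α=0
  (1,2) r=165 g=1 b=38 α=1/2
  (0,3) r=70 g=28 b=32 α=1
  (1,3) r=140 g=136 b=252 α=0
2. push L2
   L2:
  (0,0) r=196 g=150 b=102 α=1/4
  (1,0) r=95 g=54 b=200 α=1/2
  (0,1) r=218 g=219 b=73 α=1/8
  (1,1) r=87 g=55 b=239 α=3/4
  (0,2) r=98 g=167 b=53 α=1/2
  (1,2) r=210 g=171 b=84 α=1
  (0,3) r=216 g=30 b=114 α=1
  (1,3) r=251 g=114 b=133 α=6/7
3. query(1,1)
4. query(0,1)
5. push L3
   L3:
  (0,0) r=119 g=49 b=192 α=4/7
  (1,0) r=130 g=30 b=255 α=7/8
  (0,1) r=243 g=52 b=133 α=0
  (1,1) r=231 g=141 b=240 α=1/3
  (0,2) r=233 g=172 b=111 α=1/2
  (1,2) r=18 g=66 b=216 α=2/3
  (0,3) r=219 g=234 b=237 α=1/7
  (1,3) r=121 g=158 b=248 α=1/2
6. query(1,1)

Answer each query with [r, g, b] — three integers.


at x=1,y=1 over L1,L2:
+L1 (α=0) → [0, 0, 0]
+L2 (α=3/4) → [261/4, 165/4, 717/4]
rounded: [65, 41, 179]

query (0,1) [L1,L2] — begin 0,0,0
after L1 α=1/2: [131/2, 67, 19]
after L2 α=1/8: [1353/16, 86, 103/4]
= [85, 86, 26]

(1,1) stack=L1,L2,L3; from [0,0,0]:
L1 α=0: [0, 0, 0]
L2 α=3/4: [261/4, 165/4, 717/4]
L3 α=1/3: [241/2, 149/2, 399/2]
= [120, 74, 200]


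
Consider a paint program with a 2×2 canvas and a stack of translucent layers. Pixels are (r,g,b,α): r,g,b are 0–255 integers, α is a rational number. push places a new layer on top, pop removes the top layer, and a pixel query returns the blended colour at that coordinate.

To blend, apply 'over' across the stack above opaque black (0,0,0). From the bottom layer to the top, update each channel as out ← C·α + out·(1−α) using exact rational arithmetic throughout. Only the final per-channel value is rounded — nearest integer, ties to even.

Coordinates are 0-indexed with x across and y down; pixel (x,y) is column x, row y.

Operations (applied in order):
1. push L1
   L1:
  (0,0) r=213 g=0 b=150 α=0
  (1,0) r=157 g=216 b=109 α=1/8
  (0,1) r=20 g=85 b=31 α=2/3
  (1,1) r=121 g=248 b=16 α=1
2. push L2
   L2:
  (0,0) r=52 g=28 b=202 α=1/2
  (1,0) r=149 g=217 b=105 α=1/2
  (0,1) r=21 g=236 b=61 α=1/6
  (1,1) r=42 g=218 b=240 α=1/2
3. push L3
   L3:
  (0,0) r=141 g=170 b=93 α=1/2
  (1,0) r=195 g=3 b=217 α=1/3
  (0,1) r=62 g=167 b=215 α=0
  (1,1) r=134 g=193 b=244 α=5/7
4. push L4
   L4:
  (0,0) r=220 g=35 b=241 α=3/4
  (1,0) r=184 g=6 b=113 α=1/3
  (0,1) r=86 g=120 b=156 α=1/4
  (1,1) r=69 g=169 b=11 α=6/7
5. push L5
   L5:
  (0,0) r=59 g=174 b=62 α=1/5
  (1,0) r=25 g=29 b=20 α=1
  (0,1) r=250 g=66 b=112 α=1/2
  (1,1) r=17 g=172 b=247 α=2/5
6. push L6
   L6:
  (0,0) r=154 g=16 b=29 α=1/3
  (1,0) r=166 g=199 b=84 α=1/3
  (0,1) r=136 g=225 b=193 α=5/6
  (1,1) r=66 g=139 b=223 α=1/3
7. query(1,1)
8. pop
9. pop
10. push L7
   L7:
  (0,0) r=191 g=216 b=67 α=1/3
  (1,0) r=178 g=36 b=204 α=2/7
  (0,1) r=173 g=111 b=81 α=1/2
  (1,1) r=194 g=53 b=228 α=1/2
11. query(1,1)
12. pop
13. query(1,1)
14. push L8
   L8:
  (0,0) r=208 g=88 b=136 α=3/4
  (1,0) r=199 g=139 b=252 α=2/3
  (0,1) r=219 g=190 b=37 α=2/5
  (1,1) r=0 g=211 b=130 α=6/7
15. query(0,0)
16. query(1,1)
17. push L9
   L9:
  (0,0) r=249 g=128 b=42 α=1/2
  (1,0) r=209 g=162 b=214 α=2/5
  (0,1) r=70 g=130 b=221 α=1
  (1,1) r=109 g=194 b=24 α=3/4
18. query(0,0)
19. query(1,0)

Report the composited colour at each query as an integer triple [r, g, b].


at x=1,y=1 over L1,L2,L3,L4,L5,L6:
L1 α=1: [121, 248, 16]
L2 α=1/2: [163/2, 233, 128]
L3 α=5/7: [119, 1431/7, 1476/7]
L4 α=6/7: [533/7, 8529/49, 1938/49]
L5 α=2/5: [1837/35, 42443/245, 6004/49]
L6 α=1/3: [5984/105, 39647/245, 7645/49]
rounded: [57, 162, 156]

at x=1,y=1 over L1,L2,L3,L4,L7:
+L1 (α=1) → [121, 248, 16]
+L2 (α=1/2) → [163/2, 233, 128]
+L3 (α=5/7) → [119, 1431/7, 1476/7]
+L4 (α=6/7) → [533/7, 8529/49, 1938/49]
+L7 (α=1/2) → [1891/14, 5563/49, 6555/49]
→ [135, 114, 134]

query (1,1) [L1,L2,L3,L4] — begin 0,0,0
+L1 (α=1) → [121, 248, 16]
+L2 (α=1/2) → [163/2, 233, 128]
+L3 (α=5/7) → [119, 1431/7, 1476/7]
+L4 (α=6/7) → [533/7, 8529/49, 1938/49]
→ [76, 174, 40]

query (0,0) [L1,L2,L3,L4,L8] — begin 0,0,0
after L1 α=0: [0, 0, 0]
after L2 α=1/2: [26, 14, 101]
after L3 α=1/2: [167/2, 92, 97]
after L4 α=3/4: [1487/8, 197/4, 205]
after L8 α=3/4: [6479/32, 1253/16, 613/4]
→ [202, 78, 153]

at x=1,y=1 over L1,L2,L3,L4,L8:
after L1 α=1: [121, 248, 16]
after L2 α=1/2: [163/2, 233, 128]
after L3 α=5/7: [119, 1431/7, 1476/7]
after L4 α=6/7: [533/7, 8529/49, 1938/49]
after L8 α=6/7: [533/49, 70563/343, 40158/343]
→ [11, 206, 117]

at x=0,y=0 over L1,L2,L3,L4,L8,L9:
+L1 (α=0) → [0, 0, 0]
+L2 (α=1/2) → [26, 14, 101]
+L3 (α=1/2) → [167/2, 92, 97]
+L4 (α=3/4) → [1487/8, 197/4, 205]
+L8 (α=3/4) → [6479/32, 1253/16, 613/4]
+L9 (α=1/2) → [14447/64, 3301/32, 781/8]
→ [226, 103, 98]

(1,0) stack=L1,L2,L3,L4,L8,L9; from [0,0,0]:
after L1 α=1/8: [157/8, 27, 109/8]
after L2 α=1/2: [1349/16, 122, 949/16]
after L3 α=1/3: [2909/24, 247/3, 895/8]
after L4 α=1/3: [5117/36, 512/9, 449/4]
after L8 α=2/3: [19445/108, 3014/27, 2465/12]
after L9 α=2/5: [34493/180, 1186/9, 4177/20]
rounded: [192, 132, 209]


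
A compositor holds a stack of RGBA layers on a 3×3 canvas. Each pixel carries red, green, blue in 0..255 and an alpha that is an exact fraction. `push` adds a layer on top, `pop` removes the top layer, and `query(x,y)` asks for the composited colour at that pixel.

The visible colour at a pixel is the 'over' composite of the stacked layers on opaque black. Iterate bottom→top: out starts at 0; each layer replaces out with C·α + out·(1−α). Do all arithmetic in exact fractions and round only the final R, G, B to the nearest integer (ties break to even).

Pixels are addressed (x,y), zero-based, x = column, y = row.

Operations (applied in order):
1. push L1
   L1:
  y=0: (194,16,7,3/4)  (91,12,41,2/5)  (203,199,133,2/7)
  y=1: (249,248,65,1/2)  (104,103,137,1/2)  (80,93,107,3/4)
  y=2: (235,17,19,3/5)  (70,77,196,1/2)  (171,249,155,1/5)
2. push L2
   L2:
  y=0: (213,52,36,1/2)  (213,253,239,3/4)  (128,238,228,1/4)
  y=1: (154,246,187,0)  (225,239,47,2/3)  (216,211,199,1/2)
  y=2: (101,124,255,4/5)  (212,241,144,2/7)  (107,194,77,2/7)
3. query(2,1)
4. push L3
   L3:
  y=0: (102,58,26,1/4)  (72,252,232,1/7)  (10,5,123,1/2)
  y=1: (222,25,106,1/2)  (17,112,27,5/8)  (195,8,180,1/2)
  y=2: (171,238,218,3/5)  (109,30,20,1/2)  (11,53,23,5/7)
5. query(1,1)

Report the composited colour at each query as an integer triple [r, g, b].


at x=2,y=1 over L1,L2:
L1 α=3/4: [60, 279/4, 321/4]
L2 α=1/2: [138, 1123/8, 1117/8]
→ [138, 140, 140]

(1,1) stack=L1,L2,L3; from [0,0,0]:
after L1 α=1/2: [52, 103/2, 137/2]
after L2 α=2/3: [502/3, 353/2, 325/6]
after L3 α=5/8: [587/8, 2179/16, 595/16]
= [73, 136, 37]


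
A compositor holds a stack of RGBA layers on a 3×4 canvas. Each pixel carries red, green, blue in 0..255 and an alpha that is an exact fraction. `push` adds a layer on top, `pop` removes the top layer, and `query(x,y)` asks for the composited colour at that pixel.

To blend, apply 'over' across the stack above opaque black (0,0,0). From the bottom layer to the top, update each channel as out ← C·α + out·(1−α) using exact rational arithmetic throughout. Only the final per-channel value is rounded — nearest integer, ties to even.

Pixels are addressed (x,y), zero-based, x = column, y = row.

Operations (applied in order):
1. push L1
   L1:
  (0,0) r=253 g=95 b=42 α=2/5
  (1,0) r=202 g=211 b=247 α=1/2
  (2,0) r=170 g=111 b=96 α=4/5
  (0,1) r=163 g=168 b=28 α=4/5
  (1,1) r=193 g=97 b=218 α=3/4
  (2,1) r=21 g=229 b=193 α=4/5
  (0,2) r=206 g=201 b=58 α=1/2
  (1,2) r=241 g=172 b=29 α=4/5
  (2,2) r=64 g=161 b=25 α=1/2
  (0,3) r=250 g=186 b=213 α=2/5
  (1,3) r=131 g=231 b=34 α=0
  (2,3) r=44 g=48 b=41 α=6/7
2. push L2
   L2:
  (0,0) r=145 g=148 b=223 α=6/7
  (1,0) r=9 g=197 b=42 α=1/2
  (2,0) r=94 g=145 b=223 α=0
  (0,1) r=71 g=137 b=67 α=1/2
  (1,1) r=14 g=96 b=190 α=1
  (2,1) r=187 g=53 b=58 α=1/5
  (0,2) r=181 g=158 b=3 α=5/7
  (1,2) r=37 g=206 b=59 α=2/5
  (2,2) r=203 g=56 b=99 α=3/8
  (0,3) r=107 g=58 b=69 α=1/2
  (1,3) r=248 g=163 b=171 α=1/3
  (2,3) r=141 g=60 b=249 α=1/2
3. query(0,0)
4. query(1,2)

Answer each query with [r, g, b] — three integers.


query (0,0) [L1,L2] — begin 0,0,0
+L1 (α=2/5) → [506/5, 38, 84/5]
+L2 (α=6/7) → [4856/35, 926/7, 6774/35]
= [139, 132, 194]

query (1,2) [L1,L2] — begin 0,0,0
after L1 α=4/5: [964/5, 688/5, 116/5]
after L2 α=2/5: [3262/25, 4124/25, 938/25]
= [130, 165, 38]


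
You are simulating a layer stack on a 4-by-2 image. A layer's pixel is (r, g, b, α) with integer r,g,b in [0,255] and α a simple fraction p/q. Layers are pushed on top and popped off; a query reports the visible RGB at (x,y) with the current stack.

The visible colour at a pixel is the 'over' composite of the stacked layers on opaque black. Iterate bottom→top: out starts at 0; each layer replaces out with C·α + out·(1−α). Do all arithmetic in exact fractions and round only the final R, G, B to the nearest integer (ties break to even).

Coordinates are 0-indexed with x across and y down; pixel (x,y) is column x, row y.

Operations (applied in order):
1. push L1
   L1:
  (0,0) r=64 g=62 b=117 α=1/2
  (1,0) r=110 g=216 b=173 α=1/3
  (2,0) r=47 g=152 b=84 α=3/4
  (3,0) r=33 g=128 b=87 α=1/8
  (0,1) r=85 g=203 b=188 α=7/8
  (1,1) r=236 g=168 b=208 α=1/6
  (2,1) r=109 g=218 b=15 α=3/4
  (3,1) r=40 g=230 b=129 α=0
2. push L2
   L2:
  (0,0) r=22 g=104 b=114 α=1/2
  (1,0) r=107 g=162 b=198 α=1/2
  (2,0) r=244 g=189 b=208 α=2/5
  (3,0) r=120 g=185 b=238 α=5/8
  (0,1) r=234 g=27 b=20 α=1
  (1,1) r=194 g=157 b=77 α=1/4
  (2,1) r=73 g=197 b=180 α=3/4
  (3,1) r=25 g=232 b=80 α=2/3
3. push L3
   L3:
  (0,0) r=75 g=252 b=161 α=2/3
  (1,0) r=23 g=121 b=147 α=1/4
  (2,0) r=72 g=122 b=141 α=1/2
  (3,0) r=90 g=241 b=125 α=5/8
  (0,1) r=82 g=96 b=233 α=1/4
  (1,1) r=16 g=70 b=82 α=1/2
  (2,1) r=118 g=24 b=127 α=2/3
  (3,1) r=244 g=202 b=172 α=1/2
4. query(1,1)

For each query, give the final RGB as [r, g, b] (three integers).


at x=1,y=1 over L1,L2,L3:
L1 α=1/6: [118/3, 28, 104/3]
L2 α=1/4: [78, 241/4, 181/4]
L3 α=1/2: [47, 521/8, 509/8]
rounded: [47, 65, 64]


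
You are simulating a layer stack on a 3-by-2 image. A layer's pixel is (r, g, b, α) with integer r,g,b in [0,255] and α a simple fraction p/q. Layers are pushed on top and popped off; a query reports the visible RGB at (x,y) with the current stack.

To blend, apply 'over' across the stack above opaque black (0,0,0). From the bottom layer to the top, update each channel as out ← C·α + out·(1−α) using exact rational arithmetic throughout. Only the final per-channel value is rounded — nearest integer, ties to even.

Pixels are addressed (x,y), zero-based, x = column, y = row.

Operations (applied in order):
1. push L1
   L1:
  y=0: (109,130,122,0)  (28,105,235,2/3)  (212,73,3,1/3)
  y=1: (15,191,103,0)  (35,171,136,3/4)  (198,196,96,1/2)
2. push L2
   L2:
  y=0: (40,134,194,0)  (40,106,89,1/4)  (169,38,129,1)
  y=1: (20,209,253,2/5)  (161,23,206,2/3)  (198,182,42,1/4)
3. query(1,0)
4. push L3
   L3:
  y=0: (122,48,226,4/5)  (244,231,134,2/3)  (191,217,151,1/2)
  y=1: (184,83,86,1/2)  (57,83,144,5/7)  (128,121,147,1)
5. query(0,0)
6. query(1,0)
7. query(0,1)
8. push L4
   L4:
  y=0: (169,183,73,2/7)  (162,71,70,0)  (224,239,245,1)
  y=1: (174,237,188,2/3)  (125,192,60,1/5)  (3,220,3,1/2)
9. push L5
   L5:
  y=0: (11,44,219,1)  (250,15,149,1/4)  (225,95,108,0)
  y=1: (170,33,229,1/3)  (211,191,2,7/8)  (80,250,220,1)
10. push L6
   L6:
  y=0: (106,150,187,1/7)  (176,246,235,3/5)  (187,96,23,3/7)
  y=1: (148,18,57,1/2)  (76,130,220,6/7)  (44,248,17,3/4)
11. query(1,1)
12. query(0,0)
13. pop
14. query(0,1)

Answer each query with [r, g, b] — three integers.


query (1,0) [L1,L2] — begin 0,0,0
+L1 (α=2/3) → [56/3, 70, 470/3]
+L2 (α=1/4) → [24, 79, 559/4]
rounded: [24, 79, 140]

(0,0) stack=L1,L2,L3; from [0,0,0]:
L1 α=0: [0, 0, 0]
L2 α=0: [0, 0, 0]
L3 α=4/5: [488/5, 192/5, 904/5]
= [98, 38, 181]

query (1,0) [L1,L2,L3] — begin 0,0,0
L1 α=2/3: [56/3, 70, 470/3]
L2 α=1/4: [24, 79, 559/4]
L3 α=2/3: [512/3, 541/3, 1631/12]
→ [171, 180, 136]

query (0,1) [L1,L2,L3] — begin 0,0,0
+L1 (α=0) → [0, 0, 0]
+L2 (α=2/5) → [8, 418/5, 506/5]
+L3 (α=1/2) → [96, 833/10, 468/5]
= [96, 83, 94]

(1,1) stack=L1,L2,L3,L4,L5,L6; from [0,0,0]:
+L1 (α=3/4) → [105/4, 513/4, 102]
+L2 (α=2/3) → [1393/12, 697/12, 514/3]
+L3 (α=5/7) → [3103/42, 3187/42, 3188/21]
+L4 (α=1/5) → [8831/105, 10406/105, 14012/105]
+L5 (α=7/8) → [40979/210, 150791/840, 7741/420]
+L6 (α=6/7) → [136739/1470, 805991/5880, 562141/2940]
→ [93, 137, 191]

at x=0,y=0 over L1,L2,L3,L4,L5,L6:
after L1 α=0: [0, 0, 0]
after L2 α=0: [0, 0, 0]
after L3 α=4/5: [488/5, 192/5, 904/5]
after L4 α=2/7: [118, 558/7, 150]
after L5 α=1: [11, 44, 219]
after L6 α=1/7: [172/7, 414/7, 1501/7]
→ [25, 59, 214]

(0,1) stack=L1,L2,L3,L4,L5; from [0,0,0]:
L1 α=0: [0, 0, 0]
L2 α=2/5: [8, 418/5, 506/5]
L3 α=1/2: [96, 833/10, 468/5]
L4 α=2/3: [148, 5573/30, 2348/15]
L5 α=1/3: [466/3, 6068/45, 8131/45]
→ [155, 135, 181]


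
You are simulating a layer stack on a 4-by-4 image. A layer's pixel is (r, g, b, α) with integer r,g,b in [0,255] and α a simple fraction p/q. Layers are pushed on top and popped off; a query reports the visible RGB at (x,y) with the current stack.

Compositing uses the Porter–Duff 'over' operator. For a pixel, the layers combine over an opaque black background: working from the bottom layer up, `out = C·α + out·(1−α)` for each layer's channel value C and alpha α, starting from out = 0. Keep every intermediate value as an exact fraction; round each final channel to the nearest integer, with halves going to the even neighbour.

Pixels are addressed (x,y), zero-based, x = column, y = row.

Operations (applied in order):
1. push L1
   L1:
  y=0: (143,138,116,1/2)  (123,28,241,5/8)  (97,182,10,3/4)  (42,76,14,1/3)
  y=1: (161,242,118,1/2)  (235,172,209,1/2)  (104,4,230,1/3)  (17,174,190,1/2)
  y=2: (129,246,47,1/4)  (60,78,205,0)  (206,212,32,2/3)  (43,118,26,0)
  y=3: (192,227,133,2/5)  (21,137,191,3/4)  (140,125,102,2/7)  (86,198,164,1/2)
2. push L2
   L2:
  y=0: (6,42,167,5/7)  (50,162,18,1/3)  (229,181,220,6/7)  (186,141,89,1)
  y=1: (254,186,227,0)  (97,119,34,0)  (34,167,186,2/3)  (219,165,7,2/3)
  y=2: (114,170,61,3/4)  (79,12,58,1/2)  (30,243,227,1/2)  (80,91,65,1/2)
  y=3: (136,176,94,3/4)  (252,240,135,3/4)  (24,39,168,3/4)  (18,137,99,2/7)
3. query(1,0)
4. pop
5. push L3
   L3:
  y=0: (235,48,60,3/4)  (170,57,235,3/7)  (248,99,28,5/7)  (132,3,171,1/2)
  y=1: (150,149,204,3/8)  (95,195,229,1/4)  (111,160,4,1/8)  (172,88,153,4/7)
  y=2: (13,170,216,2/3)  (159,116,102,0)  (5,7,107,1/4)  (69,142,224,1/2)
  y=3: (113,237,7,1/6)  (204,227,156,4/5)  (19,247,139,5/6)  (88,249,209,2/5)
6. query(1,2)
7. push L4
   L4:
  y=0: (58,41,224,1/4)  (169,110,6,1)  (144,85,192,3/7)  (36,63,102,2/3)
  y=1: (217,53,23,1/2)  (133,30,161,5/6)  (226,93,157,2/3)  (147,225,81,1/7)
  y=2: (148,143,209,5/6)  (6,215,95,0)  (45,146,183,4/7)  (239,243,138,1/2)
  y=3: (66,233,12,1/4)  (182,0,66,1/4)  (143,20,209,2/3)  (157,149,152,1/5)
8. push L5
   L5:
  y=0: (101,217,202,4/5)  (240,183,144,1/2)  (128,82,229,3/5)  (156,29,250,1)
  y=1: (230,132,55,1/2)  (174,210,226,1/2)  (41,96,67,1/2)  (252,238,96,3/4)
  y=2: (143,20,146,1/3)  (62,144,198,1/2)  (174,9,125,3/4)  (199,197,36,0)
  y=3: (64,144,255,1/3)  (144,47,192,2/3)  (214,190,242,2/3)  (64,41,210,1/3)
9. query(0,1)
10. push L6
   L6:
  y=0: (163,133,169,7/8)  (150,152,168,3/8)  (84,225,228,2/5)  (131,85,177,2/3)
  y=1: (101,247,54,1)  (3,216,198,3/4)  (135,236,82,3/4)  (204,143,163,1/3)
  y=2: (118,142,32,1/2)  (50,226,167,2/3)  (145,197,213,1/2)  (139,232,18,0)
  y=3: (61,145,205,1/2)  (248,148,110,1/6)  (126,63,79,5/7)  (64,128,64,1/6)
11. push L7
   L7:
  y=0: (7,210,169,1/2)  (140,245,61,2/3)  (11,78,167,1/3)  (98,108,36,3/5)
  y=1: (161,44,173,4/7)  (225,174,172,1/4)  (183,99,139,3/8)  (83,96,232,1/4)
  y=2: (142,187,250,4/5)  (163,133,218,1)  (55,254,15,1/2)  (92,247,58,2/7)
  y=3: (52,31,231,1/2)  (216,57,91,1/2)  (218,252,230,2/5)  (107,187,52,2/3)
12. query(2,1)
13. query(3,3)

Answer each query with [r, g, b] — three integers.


(1,0) stack=L1,L2; from [0,0,0]:
+L1 (α=5/8) → [615/8, 35/2, 1205/8]
+L2 (α=1/3) → [815/12, 197/3, 1277/12]
→ [68, 66, 106]

at x=1,y=2 over L1,L3:
+L1 (α=0) → [0, 0, 0]
+L3 (α=0) → [0, 0, 0]
= [0, 0, 0]

query (0,1) [L1,L3,L4,L5] — begin 0,0,0
L1 α=1/2: [161/2, 121, 59]
L3 α=3/8: [1705/16, 263/2, 907/8]
L4 α=1/2: [5177/32, 369/4, 1091/16]
L5 α=1/2: [12537/64, 897/8, 1971/32]
rounded: [196, 112, 62]

at x=2,y=1 over L1,L3,L4,L5,L6,L7:
L1 α=1/3: [104/3, 4/3, 230/3]
L3 α=1/8: [1061/24, 127/6, 811/12]
L4 α=2/3: [11909/72, 1243/18, 4579/36]
L5 α=1/2: [14861/144, 2971/36, 6991/72]
L6 α=3/4: [73181/576, 28459/144, 24703/288]
L7 α=3/8: [682129/4608, 185063/1152, 243611/2304]
= [148, 161, 106]

at x=3,y=3 over L1,L3,L4,L5,L6,L7:
after L1 α=1/2: [43, 99, 82]
after L3 α=2/5: [61, 159, 664/5]
after L4 α=1/5: [401/5, 157, 3416/25]
after L5 α=1/3: [374/5, 355/3, 12082/75]
after L6 α=1/6: [73, 2159/18, 6521/45]
after L7 α=2/3: [287/3, 8891/54, 11201/135]
= [96, 165, 83]


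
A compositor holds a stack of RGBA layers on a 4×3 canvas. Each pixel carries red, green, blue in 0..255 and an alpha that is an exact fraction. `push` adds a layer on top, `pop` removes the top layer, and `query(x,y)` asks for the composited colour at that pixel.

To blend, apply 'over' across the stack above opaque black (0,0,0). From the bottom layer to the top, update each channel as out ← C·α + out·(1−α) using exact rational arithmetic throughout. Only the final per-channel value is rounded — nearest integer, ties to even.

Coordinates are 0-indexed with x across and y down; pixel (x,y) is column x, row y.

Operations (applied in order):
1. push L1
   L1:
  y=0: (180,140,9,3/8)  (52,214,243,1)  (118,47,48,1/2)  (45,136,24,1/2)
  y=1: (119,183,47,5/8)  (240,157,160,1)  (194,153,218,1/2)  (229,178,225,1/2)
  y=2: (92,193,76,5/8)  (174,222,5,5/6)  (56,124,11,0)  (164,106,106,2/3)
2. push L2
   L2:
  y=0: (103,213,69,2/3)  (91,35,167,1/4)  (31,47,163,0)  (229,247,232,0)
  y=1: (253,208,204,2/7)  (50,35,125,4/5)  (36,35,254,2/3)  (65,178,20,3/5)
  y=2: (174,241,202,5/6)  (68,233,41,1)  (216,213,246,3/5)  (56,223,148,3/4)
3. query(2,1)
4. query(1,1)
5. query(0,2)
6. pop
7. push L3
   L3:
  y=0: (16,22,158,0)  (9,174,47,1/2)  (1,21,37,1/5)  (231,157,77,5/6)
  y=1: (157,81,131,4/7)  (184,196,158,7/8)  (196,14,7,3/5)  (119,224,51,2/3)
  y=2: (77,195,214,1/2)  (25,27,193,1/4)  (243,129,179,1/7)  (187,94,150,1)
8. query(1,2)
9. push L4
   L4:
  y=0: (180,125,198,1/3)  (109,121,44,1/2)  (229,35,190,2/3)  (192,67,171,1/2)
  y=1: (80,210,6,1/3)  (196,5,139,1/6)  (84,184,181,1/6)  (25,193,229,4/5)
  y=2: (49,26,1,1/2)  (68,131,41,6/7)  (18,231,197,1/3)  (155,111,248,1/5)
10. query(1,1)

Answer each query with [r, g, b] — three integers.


query (2,1) [L1,L2] — begin 0,0,0
+L1 (α=1/2) → [97, 153/2, 109]
+L2 (α=2/3) → [169/3, 293/6, 617/3]
→ [56, 49, 206]

(1,1) stack=L1,L2; from [0,0,0]:
+L1 (α=1) → [240, 157, 160]
+L2 (α=4/5) → [88, 297/5, 132]
rounded: [88, 59, 132]

query (0,2) [L1,L2] — begin 0,0,0
+L1 (α=5/8) → [115/2, 965/8, 95/2]
+L2 (α=5/6) → [1855/12, 3535/16, 705/4]
→ [155, 221, 176]

(1,2) stack=L1,L3; from [0,0,0]:
+L1 (α=5/6) → [145, 185, 25/6]
+L3 (α=1/4) → [115, 291/2, 411/8]
→ [115, 146, 51]

at x=1,y=1 over L1,L3,L4:
after L1 α=1: [240, 157, 160]
after L3 α=7/8: [191, 1529/8, 633/4]
after L4 α=1/6: [1151/6, 7685/48, 3721/24]
= [192, 160, 155]


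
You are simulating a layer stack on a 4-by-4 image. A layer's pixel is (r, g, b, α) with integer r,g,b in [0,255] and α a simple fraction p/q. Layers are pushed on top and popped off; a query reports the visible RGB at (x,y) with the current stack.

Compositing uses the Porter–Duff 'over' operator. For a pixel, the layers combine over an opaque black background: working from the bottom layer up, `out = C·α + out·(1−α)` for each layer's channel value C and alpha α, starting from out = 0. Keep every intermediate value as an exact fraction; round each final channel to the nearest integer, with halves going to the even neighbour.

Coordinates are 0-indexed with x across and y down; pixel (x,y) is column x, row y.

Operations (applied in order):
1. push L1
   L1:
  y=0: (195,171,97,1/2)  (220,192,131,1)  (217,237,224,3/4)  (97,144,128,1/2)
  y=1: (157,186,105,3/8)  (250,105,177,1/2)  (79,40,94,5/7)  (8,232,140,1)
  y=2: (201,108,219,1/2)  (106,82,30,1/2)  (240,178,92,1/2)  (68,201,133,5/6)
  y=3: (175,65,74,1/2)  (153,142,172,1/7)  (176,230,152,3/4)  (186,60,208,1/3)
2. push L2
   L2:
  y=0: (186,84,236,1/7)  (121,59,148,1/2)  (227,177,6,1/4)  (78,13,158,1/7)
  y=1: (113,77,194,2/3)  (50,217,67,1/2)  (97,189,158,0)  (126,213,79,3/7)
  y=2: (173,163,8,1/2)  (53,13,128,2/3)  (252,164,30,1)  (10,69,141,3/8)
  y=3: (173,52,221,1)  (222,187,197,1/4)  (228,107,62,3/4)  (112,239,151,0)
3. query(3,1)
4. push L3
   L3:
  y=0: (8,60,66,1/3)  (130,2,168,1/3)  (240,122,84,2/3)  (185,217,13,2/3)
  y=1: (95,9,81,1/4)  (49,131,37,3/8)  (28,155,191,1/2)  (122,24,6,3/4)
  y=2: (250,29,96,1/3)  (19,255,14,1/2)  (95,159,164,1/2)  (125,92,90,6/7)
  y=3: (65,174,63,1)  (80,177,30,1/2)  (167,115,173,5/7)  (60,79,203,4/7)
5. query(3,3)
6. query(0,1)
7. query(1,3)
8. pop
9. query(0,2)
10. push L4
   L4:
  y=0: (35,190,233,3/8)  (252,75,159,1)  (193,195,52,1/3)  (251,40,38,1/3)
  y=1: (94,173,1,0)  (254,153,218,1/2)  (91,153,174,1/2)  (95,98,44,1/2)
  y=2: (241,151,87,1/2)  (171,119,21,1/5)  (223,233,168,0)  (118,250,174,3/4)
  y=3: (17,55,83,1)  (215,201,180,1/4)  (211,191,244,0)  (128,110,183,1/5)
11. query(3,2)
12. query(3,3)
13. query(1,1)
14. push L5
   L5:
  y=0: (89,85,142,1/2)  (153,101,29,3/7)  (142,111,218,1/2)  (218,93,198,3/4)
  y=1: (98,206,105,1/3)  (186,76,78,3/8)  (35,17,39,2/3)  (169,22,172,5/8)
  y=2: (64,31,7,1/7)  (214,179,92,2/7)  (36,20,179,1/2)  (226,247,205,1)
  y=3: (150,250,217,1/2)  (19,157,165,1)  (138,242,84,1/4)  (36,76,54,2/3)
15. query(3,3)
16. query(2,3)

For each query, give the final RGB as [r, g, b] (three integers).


(3,1) stack=L1,L2; from [0,0,0]:
after L1 α=1: [8, 232, 140]
after L2 α=3/7: [410/7, 1567/7, 797/7]
→ [59, 224, 114]

(3,3) stack=L1,L2,L3; from [0,0,0]:
+L1 (α=1/3) → [62, 20, 208/3]
+L2 (α=0) → [62, 20, 208/3]
+L3 (α=4/7) → [426/7, 376/7, 1020/7]
rounded: [61, 54, 146]

(0,1) stack=L1,L2,L3; from [0,0,0]:
after L1 α=3/8: [471/8, 279/4, 315/8]
after L2 α=2/3: [2279/24, 895/12, 3419/24]
after L3 α=1/4: [3039/32, 931/16, 4067/32]
→ [95, 58, 127]

at x=1,y=3 over L1,L2,L3:
L1 α=1/7: [153/7, 142/7, 172/7]
L2 α=1/4: [2013/28, 1735/28, 1895/28]
L3 α=1/2: [4253/56, 6691/56, 2735/56]
= [76, 119, 49]

(0,2) stack=L1,L2; from [0,0,0]:
+L1 (α=1/2) → [201/2, 54, 219/2]
+L2 (α=1/2) → [547/4, 217/2, 235/4]
→ [137, 108, 59]

(3,2) stack=L1,L2,L4; from [0,0,0]:
L1 α=5/6: [170/3, 335/2, 665/6]
L2 α=3/8: [235/6, 2089/16, 5863/48]
L4 α=3/4: [2359/24, 14089/64, 30919/192]
= [98, 220, 161]

at x=3,y=3 over L1,L2,L4:
after L1 α=1/3: [62, 20, 208/3]
after L2 α=0: [62, 20, 208/3]
after L4 α=1/5: [376/5, 38, 1381/15]
→ [75, 38, 92]

(1,1) stack=L1,L2,L4; from [0,0,0]:
+L1 (α=1/2) → [125, 105/2, 177/2]
+L2 (α=1/2) → [175/2, 539/4, 311/4]
+L4 (α=1/2) → [683/4, 1151/8, 1183/8]
rounded: [171, 144, 148]

(3,3) stack=L1,L2,L4,L5; from [0,0,0]:
after L1 α=1/3: [62, 20, 208/3]
after L2 α=0: [62, 20, 208/3]
after L4 α=1/5: [376/5, 38, 1381/15]
after L5 α=2/3: [736/15, 190/3, 3001/45]
= [49, 63, 67]

at x=2,y=3 over L1,L2,L4,L5:
+L1 (α=3/4) → [132, 345/2, 114]
+L2 (α=3/4) → [204, 987/8, 75]
+L4 (α=0) → [204, 987/8, 75]
+L5 (α=1/4) → [375/2, 4897/32, 309/4]
rounded: [188, 153, 77]


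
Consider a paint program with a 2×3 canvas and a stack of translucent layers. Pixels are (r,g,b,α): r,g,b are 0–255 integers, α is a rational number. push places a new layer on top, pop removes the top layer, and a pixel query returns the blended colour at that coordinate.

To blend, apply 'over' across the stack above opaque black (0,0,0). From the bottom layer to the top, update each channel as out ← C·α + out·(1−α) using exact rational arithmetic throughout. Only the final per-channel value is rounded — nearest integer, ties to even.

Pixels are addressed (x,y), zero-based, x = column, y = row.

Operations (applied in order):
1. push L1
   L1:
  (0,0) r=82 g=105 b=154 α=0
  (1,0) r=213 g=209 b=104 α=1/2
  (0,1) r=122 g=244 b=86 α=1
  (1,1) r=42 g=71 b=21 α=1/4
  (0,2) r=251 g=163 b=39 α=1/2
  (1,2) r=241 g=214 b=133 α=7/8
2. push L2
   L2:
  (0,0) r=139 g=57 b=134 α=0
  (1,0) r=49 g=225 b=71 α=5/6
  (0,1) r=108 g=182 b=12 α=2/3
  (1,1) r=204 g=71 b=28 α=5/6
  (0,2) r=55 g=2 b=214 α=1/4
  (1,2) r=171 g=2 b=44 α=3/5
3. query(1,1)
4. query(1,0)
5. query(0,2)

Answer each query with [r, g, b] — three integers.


query (1,1) [L1,L2] — begin 0,0,0
+L1 (α=1/4) → [21/2, 71/4, 21/4]
+L2 (α=5/6) → [687/4, 497/8, 581/24]
→ [172, 62, 24]

(1,0) stack=L1,L2; from [0,0,0]:
after L1 α=1/2: [213/2, 209/2, 52]
after L2 α=5/6: [703/12, 2459/12, 407/6]
rounded: [59, 205, 68]

(0,2) stack=L1,L2; from [0,0,0]:
+L1 (α=1/2) → [251/2, 163/2, 39/2]
+L2 (α=1/4) → [863/8, 493/8, 545/8]
= [108, 62, 68]


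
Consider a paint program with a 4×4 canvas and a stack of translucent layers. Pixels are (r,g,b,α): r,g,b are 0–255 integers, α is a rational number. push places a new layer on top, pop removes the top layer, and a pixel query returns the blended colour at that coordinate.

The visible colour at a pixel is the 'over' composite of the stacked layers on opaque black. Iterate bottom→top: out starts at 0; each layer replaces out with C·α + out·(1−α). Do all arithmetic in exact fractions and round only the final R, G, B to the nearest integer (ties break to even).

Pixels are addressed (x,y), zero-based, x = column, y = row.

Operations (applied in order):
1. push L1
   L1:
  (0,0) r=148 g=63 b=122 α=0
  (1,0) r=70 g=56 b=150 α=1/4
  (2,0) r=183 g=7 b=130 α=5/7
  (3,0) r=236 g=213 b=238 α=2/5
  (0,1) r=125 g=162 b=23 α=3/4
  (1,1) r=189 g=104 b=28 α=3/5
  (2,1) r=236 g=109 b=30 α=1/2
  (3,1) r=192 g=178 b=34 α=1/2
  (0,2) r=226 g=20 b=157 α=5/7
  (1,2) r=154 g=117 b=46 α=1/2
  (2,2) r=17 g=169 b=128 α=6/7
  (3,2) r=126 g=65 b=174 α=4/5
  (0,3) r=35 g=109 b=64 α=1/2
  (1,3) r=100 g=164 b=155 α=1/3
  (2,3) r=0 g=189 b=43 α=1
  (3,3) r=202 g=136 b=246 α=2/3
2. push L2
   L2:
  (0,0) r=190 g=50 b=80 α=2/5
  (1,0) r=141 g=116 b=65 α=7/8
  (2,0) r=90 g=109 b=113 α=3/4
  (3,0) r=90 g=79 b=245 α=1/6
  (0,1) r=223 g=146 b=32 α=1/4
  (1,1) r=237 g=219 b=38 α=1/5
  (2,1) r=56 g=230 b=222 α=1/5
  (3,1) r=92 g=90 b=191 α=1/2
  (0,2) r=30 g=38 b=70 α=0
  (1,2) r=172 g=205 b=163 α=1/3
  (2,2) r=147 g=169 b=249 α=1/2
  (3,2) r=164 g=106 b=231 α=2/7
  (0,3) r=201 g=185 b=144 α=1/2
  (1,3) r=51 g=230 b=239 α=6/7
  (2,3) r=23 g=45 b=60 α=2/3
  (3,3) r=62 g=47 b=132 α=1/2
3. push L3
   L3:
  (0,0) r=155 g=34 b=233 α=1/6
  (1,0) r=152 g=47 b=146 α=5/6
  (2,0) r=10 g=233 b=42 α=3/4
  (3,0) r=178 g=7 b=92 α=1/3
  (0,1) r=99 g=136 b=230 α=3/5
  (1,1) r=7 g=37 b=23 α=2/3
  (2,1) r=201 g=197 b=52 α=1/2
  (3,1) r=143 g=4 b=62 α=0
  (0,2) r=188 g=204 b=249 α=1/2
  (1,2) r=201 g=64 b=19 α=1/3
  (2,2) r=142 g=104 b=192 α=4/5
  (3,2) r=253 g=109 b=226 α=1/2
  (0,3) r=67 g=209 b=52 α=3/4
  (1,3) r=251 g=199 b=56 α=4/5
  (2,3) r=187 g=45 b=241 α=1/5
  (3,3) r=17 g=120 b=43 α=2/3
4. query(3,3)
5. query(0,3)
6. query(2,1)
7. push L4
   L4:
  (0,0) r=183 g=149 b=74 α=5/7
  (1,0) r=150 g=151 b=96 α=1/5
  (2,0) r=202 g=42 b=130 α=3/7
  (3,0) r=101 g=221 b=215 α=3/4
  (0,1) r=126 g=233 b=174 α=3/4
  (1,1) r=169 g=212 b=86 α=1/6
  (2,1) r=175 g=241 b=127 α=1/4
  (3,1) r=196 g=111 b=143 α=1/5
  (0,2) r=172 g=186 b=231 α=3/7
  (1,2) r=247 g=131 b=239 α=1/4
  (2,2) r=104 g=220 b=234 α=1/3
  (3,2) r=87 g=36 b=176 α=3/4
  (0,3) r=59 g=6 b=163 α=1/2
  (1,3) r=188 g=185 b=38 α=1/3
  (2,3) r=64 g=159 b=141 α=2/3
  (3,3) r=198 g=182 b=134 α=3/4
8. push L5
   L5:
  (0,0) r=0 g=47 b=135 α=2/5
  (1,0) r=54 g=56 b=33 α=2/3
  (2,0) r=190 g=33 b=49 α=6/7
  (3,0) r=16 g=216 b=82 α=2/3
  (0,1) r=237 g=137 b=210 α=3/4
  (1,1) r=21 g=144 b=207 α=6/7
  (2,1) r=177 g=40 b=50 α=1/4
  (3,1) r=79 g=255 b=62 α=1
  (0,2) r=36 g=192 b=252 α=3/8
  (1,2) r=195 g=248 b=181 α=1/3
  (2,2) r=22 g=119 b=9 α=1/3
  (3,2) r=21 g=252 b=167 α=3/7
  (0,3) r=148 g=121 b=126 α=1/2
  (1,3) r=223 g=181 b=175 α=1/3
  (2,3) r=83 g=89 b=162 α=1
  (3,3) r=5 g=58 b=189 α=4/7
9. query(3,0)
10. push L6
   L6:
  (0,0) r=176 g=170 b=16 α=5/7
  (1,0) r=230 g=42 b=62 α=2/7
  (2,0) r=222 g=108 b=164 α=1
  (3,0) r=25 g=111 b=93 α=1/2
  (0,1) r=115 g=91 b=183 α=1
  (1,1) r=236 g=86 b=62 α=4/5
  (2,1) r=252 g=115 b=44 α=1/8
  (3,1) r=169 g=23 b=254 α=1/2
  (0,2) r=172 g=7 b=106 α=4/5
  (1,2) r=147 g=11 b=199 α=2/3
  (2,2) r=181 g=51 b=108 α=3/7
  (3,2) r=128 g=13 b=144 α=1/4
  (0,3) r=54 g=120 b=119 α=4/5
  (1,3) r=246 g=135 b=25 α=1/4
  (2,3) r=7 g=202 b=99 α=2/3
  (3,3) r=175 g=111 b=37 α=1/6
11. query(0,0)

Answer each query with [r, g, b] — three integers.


at x=3,y=3 over L1,L2,L3:
after L1 α=2/3: [404/3, 272/3, 164]
after L2 α=1/2: [295/3, 413/6, 148]
after L3 α=2/3: [397/9, 1853/18, 78]
rounded: [44, 103, 78]

at x=0,y=3 over L1,L2,L3:
after L1 α=1/2: [35/2, 109/2, 32]
after L2 α=1/2: [437/4, 479/4, 88]
after L3 α=3/4: [1241/16, 2987/16, 61]
= [78, 187, 61]

at x=2,y=1 over L1,L2,L3:
+L1 (α=1/2) → [118, 109/2, 15]
+L2 (α=1/5) → [528/5, 448/5, 282/5]
+L3 (α=1/2) → [1533/10, 1433/10, 271/5]
= [153, 143, 54]

at x=3,y=0 over L1,L2,L3,L4,L5:
after L1 α=2/5: [472/5, 426/5, 476/5]
after L2 α=1/6: [281/3, 505/6, 721/6]
after L3 α=1/3: [1096/9, 526/9, 997/9]
after L4 α=3/4: [3823/36, 6493/36, 3401/18]
after L5 α=2/3: [4975/108, 22045/108, 6353/54]
rounded: [46, 204, 118]

query (0,0) [L1,L2,L3,L4,L5,L6] — begin 0,0,0
+L1 (α=0) → [0, 0, 0]
+L2 (α=2/5) → [76, 20, 32]
+L3 (α=1/6) → [535/6, 67/3, 131/2]
+L4 (α=5/7) → [3280/21, 2369/21, 501/7]
+L5 (α=2/5) → [656/7, 3027/35, 3393/35]
+L6 (α=5/7) → [7472/49, 35804/245, 9586/245]
→ [152, 146, 39]


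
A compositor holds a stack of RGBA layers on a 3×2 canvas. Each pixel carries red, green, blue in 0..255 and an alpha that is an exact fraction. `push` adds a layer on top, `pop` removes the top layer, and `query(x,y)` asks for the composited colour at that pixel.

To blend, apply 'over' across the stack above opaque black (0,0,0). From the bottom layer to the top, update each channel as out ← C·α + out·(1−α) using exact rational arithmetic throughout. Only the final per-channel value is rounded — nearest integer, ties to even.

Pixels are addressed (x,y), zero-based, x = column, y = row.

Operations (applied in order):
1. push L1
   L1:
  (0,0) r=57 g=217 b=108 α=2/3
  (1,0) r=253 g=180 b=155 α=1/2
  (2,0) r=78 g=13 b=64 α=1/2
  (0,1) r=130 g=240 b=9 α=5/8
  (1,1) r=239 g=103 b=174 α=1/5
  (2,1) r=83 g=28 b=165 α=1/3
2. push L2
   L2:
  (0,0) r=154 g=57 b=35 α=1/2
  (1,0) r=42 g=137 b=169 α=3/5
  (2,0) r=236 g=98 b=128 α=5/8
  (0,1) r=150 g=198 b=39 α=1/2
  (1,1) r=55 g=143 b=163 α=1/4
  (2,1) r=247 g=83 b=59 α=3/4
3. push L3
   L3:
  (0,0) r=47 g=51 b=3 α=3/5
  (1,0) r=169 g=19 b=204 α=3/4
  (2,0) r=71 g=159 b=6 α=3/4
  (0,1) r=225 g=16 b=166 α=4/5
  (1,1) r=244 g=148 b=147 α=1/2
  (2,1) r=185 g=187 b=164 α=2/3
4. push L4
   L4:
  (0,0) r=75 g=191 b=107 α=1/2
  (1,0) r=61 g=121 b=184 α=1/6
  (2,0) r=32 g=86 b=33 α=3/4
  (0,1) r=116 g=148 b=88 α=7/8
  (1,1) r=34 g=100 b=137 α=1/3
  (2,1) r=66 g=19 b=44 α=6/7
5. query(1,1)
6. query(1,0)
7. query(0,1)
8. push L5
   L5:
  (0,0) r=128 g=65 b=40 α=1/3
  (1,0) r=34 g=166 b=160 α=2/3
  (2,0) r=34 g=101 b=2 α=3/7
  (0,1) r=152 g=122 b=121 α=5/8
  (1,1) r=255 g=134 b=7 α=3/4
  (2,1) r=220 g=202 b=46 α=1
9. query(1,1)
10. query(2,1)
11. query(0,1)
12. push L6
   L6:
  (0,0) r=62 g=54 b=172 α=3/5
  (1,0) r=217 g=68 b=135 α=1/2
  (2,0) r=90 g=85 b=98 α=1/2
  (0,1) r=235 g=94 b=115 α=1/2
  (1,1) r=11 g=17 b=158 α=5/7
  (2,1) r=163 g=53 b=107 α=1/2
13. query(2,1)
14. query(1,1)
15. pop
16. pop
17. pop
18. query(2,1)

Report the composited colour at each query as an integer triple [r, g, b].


at x=1,y=1 over L1,L2,L3,L4:
+L1 (α=1/5) → [239/5, 103/5, 174/5]
+L2 (α=1/4) → [248/5, 256/5, 1337/20]
+L3 (α=1/2) → [734/5, 498/5, 4277/40]
+L4 (α=1/3) → [546/5, 1496/15, 2339/20]
= [109, 100, 117]

at x=1,y=0 over L1,L2,L3,L4:
L1 α=1/2: [253/2, 90, 155/2]
L2 α=3/5: [379/5, 591/5, 662/5]
L3 α=3/4: [1457/10, 219/5, 1861/10]
L4 α=1/6: [1579/12, 170/3, 743/4]
= [132, 57, 186]

at x=0,y=1 over L1,L2,L3,L4:
after L1 α=5/8: [325/4, 150, 45/8]
after L2 α=1/2: [925/8, 174, 357/16]
after L3 α=4/5: [1625/8, 238/5, 10981/80]
after L4 α=7/8: [8121/64, 2709/20, 60261/640]
→ [127, 135, 94]

at x=1,y=1 over L1,L2,L3,L4,L5:
+L1 (α=1/5) → [239/5, 103/5, 174/5]
+L2 (α=1/4) → [248/5, 256/5, 1337/20]
+L3 (α=1/2) → [734/5, 498/5, 4277/40]
+L4 (α=1/3) → [546/5, 1496/15, 2339/20]
+L5 (α=3/4) → [4371/20, 3763/30, 2759/80]
rounded: [219, 125, 34]

(2,1) stack=L1,L2,L3,L4,L5; from [0,0,0]:
+L1 (α=1/3) → [83/3, 28/3, 55]
+L2 (α=3/4) → [1153/6, 775/12, 58]
+L3 (α=2/3) → [3373/18, 5263/36, 386/3]
+L4 (α=6/7) → [10501/126, 9367/252, 1178/21]
+L5 (α=1) → [220, 202, 46]
rounded: [220, 202, 46]

query (0,1) [L1,L2,L3,L4,L5] — begin 0,0,0
+L1 (α=5/8) → [325/4, 150, 45/8]
+L2 (α=1/2) → [925/8, 174, 357/16]
+L3 (α=4/5) → [1625/8, 238/5, 10981/80]
+L4 (α=7/8) → [8121/64, 2709/20, 60261/640]
+L5 (α=5/8) → [73003/512, 20327/160, 567983/5120]
= [143, 127, 111]

(2,1) stack=L1,L2,L3,L4,L5,L6; from [0,0,0]:
L1 α=1/3: [83/3, 28/3, 55]
L2 α=3/4: [1153/6, 775/12, 58]
L3 α=2/3: [3373/18, 5263/36, 386/3]
L4 α=6/7: [10501/126, 9367/252, 1178/21]
L5 α=1: [220, 202, 46]
L6 α=1/2: [383/2, 255/2, 153/2]
= [192, 128, 76]

query (1,1) [L1,L2,L3,L4,L5,L6] — begin 0,0,0
+L1 (α=1/5) → [239/5, 103/5, 174/5]
+L2 (α=1/4) → [248/5, 256/5, 1337/20]
+L3 (α=1/2) → [734/5, 498/5, 4277/40]
+L4 (α=1/3) → [546/5, 1496/15, 2339/20]
+L5 (α=3/4) → [4371/20, 3763/30, 2759/80]
+L6 (α=5/7) → [703/10, 5038/105, 34359/280]
→ [70, 48, 123]

(2,1) stack=L1,L2,L3; from [0,0,0]:
after L1 α=1/3: [83/3, 28/3, 55]
after L2 α=3/4: [1153/6, 775/12, 58]
after L3 α=2/3: [3373/18, 5263/36, 386/3]
→ [187, 146, 129]
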